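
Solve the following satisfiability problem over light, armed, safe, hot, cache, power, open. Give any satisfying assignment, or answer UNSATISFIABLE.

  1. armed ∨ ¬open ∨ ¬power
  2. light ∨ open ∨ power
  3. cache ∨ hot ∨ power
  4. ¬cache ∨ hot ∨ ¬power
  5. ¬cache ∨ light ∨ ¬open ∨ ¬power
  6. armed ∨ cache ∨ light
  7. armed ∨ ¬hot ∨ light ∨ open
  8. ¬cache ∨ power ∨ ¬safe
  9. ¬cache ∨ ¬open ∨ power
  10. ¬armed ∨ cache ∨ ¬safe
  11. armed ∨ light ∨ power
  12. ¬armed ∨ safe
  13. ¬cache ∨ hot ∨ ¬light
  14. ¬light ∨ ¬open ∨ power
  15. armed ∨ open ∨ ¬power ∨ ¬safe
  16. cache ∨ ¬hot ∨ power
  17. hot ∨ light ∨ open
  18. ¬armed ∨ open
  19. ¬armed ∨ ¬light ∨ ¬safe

light=T, armed=F, safe=F, hot=T, cache=F, power=T, open=F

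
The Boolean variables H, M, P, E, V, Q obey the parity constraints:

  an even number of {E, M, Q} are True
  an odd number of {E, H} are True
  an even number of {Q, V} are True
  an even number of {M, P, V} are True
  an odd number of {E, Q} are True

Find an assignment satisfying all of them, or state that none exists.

H: True, M: True, P: False, E: False, V: True, Q: True

{E, M, Q}: 2 true → even ✓
{E, H}: 1 true → odd ✓
{Q, V}: 2 true → even ✓
{M, P, V}: 2 true → even ✓
{E, Q}: 1 true → odd ✓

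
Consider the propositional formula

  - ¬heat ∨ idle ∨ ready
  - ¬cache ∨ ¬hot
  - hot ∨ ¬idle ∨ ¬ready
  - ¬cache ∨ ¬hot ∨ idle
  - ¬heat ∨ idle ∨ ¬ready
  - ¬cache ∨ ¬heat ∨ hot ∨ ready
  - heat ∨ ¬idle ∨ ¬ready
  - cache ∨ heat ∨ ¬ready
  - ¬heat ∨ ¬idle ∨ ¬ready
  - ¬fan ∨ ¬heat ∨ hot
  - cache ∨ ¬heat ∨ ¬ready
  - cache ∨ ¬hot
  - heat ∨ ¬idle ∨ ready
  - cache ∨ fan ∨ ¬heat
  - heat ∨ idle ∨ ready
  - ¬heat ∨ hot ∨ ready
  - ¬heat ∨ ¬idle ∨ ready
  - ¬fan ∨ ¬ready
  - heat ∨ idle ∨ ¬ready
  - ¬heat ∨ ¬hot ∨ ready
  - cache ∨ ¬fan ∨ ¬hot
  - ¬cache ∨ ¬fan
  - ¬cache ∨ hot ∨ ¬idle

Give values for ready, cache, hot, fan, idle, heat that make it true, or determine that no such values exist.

No satisfying assignment exists.

Case idle = True:
  If heat = True:
    (¬heat ∨ ¬idle ∨ ¬ready) forces ready = False.
    clause (¬heat ∨ ¬idle ∨ ready) is falsified.
  If heat = False:
    (heat ∨ ¬idle ∨ ¬ready) forces ready = False.
    clause (heat ∨ ¬idle ∨ ready) is falsified.
  Every sub-case reaches a contradiction.
Case idle = False:
  If heat = True:
    (¬heat ∨ idle ∨ ready) forces ready = True.
    clause (¬heat ∨ idle ∨ ¬ready) is falsified.
  If heat = False:
    (heat ∨ idle ∨ ready) forces ready = True.
    clause (heat ∨ idle ∨ ¬ready) is falsified.
  Every sub-case reaches a contradiction.
Both cases fail, so the formula is unsatisfiable.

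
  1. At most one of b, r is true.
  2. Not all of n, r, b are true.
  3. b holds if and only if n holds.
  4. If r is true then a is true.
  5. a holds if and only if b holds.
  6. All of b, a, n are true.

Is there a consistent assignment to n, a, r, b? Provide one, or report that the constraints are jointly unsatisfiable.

n: True, a: True, r: False, b: True

  (1) {b, r}: 1 true — at most one ✓
  (2) {n, r, b}: 2/3 true — not all ✓
  (3) b=T, n=T — same ✓
  (4) r=F ⇒ a: vacuous ✓
  (5) a=T, b=T — same ✓
  (6) {b, a, n}: all 3 true ✓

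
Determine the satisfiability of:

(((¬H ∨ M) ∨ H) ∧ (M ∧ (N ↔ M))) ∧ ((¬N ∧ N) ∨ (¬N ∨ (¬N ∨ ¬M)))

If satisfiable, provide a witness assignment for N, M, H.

Case M = True: the formula simplifies to N ∧ ((¬N ∧ N) ∨ (¬N ∨ ¬N)).
  N = True: the conjunct (¬N ∧ N) ∨ (¬N ∨ ¬N) becomes (False ∧ True) ∨ (False ∨ False) = False.
  N = False: the conjunct N is False.
Case M = False: the conjunct M is False.
Both cases fail — unsatisfiable.

Unsatisfiable — no assignment works.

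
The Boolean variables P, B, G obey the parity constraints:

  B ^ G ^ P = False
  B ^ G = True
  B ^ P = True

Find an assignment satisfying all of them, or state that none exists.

P = True; B = False; G = True

B ^ G ^ P = F ^ T ^ T = False ✓
B ^ G = F ^ T = True ✓
B ^ P = F ^ T = True ✓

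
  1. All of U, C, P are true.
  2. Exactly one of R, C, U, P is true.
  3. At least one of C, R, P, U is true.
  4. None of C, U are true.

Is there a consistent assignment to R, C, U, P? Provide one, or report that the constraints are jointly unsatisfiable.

Case C = True:
  Constraint (4) is violated (C=T) — contradiction.
Case C = False:
  Constraint (1) is violated (C=F) — contradiction.
Both cases fail — unsatisfiable.

No satisfying assignment exists.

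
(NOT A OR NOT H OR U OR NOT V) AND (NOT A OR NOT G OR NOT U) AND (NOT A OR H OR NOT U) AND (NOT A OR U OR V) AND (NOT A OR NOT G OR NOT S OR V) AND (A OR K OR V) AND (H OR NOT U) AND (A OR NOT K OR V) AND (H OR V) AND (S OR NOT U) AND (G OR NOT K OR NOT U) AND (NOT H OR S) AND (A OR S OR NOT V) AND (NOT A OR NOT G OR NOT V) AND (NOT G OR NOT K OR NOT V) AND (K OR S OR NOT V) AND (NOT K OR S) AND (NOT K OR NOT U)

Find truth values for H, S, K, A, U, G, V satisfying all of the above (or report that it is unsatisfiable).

H = True, S = True, K = False, A = True, U = True, G = False, V = True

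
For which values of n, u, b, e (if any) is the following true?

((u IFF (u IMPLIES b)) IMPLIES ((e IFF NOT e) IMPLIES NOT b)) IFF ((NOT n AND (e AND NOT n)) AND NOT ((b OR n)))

n = False; u = True; b = False; e = True

  ((u IFF (u IMPLIES b)) IMPLIES ((e IFF NOT e) IMPLIES NOT b)) IFF ((NOT n AND (e AND NOT n)) AND NOT ((b OR n))) = True
    (u IFF (u IMPLIES b)) IMPLIES ((e IFF NOT e) IMPLIES NOT b) = True
      u IFF (u IMPLIES b) = False
        u IMPLIES b = False
      (e IFF NOT e) IMPLIES NOT b = True
        e IFF NOT e = False
          NOT e = False
        NOT b = True
    (NOT n AND (e AND NOT n)) AND NOT ((b OR n)) = True
      NOT n AND (e AND NOT n) = True
        NOT n = True
        e AND NOT n = True
          NOT n = True
      NOT ((b OR n)) = True
        b OR n = False
The formula evaluates to True.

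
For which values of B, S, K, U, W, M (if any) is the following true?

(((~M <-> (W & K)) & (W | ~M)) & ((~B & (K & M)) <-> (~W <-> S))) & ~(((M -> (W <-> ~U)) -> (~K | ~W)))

B = True, S = True, K = True, U = False, W = True, M = False

  ((~M <-> (W & K)) & (W | ~M)) & ((~B & (K & M)) <-> (~W <-> S)) = True
    (~M <-> (W & K)) & (W | ~M) = True
      ~M <-> (W & K) = True
        ~M = True
        W & K = True
      W | ~M = True
        ~M = True
    (~B & (K & M)) <-> (~W <-> S) = True
      ~B & (K & M) = False
        ~B = False
        K & M = False
      ~W <-> S = False
        ~W = False
  ~(((M -> (W <-> ~U)) -> (~K | ~W))) = True
    (M -> (W <-> ~U)) -> (~K | ~W) = False
      M -> (W <-> ~U) = True
        W <-> ~U = True
          ~U = True
      ~K | ~W = False
        ~K = False
        ~W = False
Both conjuncts True, so the formula holds.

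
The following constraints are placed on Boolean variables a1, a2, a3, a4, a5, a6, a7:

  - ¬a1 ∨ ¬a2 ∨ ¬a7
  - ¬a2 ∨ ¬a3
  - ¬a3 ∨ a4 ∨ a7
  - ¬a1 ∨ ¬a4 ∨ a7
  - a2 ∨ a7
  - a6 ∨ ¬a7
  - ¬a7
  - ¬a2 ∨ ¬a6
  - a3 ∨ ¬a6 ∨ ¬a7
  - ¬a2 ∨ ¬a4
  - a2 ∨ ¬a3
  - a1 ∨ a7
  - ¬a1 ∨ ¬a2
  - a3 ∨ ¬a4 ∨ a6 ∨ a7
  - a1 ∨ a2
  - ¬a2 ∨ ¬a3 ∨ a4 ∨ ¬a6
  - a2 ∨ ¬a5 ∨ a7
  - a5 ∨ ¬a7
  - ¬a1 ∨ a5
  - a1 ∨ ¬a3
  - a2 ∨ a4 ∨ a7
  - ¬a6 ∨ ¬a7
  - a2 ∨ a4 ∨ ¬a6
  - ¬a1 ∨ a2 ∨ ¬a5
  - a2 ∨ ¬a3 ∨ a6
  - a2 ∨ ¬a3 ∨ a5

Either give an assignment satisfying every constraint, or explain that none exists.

UNSATISFIABLE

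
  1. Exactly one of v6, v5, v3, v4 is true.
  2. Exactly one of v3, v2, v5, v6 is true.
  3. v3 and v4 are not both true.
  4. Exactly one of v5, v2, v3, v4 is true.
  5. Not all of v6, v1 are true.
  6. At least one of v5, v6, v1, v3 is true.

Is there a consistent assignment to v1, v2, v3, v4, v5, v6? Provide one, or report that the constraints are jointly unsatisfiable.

v1 = True, v2 = False, v3 = True, v4 = False, v5 = False, v6 = False

  (1) {v6, v5, v3, v4}: 1 true — exactly one ✓
  (2) {v3, v2, v5, v6}: 1 true — exactly one ✓
  (3) v3=T, v4=F — not both ✓
  (4) {v5, v2, v3, v4}: 1 true — exactly one ✓
  (5) {v6, v1}: 1/2 true — not all ✓
  (6) {v5, v6, v1, v3}: 2 true — at least one ✓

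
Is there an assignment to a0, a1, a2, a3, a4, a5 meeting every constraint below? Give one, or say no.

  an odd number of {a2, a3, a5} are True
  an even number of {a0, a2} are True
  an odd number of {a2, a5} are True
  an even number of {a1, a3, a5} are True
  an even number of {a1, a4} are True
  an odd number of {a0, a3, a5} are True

a0 = True; a1 = False; a2 = True; a3 = False; a4 = False; a5 = False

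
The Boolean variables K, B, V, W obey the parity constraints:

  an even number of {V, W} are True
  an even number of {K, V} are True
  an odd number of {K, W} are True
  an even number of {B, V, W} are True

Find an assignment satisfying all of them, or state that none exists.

The formula is unsatisfiable.

Adding constraints 1, 2, 3 mod 2: every variable appears an even number of times on the left, so the left side is 0.
But the right sides sum to 1 (mod 2). 0 ≠ 1 — the system is inconsistent.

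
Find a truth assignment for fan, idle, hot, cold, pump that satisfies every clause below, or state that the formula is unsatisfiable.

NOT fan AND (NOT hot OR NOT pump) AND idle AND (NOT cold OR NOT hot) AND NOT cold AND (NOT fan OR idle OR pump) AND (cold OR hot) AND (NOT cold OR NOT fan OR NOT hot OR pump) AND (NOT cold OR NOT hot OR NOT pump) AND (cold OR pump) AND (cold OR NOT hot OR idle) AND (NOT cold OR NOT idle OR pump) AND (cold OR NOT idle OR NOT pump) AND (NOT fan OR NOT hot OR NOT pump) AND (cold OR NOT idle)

The formula is unsatisfiable.

Case fan = True:
  Clause (NOT fan) is falsified — contradiction.
Case fan = False:
  (idle) forces idle = True.
  (NOT cold) forces cold = False.
  Clause (cold OR NOT idle) is falsified — contradiction.
Both cases fail, so the formula is unsatisfiable.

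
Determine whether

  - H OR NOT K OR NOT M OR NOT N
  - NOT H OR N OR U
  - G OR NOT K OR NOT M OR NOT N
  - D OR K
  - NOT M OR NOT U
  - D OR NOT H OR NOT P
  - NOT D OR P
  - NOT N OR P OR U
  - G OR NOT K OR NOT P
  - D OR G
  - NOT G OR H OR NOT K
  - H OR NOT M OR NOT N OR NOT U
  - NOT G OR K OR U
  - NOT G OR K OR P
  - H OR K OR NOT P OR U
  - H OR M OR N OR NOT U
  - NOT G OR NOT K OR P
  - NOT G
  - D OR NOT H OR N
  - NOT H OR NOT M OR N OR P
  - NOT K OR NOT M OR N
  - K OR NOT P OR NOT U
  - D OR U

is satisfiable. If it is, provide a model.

Unit clause (NOT G) forces G = False.
In (D OR G) only D is left, so D = True.
In (NOT D OR P) only P is left, so P = True.
In (G OR NOT K OR NOT P) only NOT K is left, so K = False.
In (K OR NOT P OR NOT U) only NOT U is left, so U = False.
In (H OR K OR NOT P OR U) only H is left, so H = True.
In (NOT H OR N OR U) only N is left, so N = True.
Set M = True.
All clauses satisfied.

P=T, D=T, U=F, H=T, N=T, G=F, K=F, M=T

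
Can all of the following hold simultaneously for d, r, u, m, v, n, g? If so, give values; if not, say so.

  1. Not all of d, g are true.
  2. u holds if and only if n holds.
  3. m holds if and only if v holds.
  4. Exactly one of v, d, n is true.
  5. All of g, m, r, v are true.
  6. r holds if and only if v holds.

d = False, r = True, u = False, m = True, v = True, n = False, g = True

  (1) {d, g}: 1/2 true — not all ✓
  (2) u=F, n=F — same ✓
  (3) m=T, v=T — same ✓
  (4) {v, d, n}: 1 true — exactly one ✓
  (5) {g, m, r, v}: all 4 true ✓
  (6) r=T, v=T — same ✓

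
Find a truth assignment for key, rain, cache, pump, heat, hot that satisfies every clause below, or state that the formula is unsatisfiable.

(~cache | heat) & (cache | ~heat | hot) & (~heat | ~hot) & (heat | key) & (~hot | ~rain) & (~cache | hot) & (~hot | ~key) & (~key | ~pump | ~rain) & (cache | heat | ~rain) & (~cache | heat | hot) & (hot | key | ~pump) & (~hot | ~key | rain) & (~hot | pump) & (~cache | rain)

key: True; rain: False; cache: False; pump: True; heat: False; hot: False

Try key = False:
  (heat | key) forces heat = True.
  (~heat | ~hot) forces hot = False.
  (cache | ~heat | hot) forces cache = True.
  clause (~cache | hot) is falsified — backtrack.
So key = True.
  then (~hot | ~key) forces hot = False.
  then (~cache | hot) forces cache = False.
  then (cache | ~heat | hot) forces heat = False.
  then (cache | heat | ~rain) forces rain = False.
Set pump = True.
All clauses satisfied.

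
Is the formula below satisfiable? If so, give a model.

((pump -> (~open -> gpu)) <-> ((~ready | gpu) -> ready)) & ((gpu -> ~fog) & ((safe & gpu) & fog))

Unsatisfiable — no assignment works.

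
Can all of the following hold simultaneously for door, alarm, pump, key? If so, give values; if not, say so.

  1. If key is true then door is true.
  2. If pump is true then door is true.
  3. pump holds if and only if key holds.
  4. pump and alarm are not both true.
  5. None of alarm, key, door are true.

door = False, alarm = False, pump = False, key = False

  (1) key=F ⇒ door: vacuous ✓
  (2) pump=F ⇒ door: vacuous ✓
  (3) pump=F, key=F — same ✓
  (4) pump=F, alarm=F — not both ✓
  (5) {alarm, key, door}: 0 true — none ✓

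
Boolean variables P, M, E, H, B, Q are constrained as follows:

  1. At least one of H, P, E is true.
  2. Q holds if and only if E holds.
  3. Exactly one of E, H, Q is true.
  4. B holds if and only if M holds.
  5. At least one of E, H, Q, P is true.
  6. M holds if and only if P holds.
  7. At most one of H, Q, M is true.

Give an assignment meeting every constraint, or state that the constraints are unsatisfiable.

P: False, M: False, E: False, H: True, B: False, Q: False

  (1) {H, P, E}: 1 true — at least one ✓
  (2) Q=F, E=F — same ✓
  (3) {E, H, Q}: 1 true — exactly one ✓
  (4) B=F, M=F — same ✓
  (5) {E, H, Q, P}: 1 true — at least one ✓
  (6) M=F, P=F — same ✓
  (7) {H, Q, M}: 1 true — at most one ✓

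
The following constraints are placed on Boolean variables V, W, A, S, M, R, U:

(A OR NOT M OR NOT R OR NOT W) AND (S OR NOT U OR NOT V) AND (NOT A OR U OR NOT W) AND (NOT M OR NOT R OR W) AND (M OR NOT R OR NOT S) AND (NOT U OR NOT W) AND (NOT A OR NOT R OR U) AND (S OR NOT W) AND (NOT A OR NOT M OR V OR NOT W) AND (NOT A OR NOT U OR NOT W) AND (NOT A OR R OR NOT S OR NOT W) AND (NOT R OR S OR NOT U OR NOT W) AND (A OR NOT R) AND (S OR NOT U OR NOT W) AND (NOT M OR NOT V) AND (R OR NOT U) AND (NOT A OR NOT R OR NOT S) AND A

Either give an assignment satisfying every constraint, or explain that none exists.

Unit clause (A) forces A = True.
Set V = False.
Try W = True:
  (NOT A OR U OR NOT W) forces U = True.
  clause (NOT U OR NOT W) is falsified — backtrack.
So W = False.
Set S = True.
  then (NOT A OR NOT R OR NOT S) forces R = False.
  then (R OR NOT U) forces U = False.
Set M = True.
All clauses satisfied.

V: False, W: False, A: True, S: True, M: True, R: False, U: False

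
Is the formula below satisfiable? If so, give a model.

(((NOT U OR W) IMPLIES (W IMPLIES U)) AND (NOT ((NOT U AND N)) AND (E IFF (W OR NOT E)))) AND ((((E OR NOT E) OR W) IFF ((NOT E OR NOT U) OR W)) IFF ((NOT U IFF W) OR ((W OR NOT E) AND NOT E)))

The formula is unsatisfiable.

Case E = True: the formula simplifies to (((NOT U OR W) IMPLIES (W IMPLIES U)) AND (NOT ((NOT U AND N)) AND W)) AND ((NOT U OR W) IFF (NOT U IFF W)).
  W = True: simplifies to (U AND NOT ((NOT U AND N))) AND NOT U.
    U = True: the conjunct NOT U is False.
    U = False: the conjunct U is False.
  W = False: the conjunct W is False.
Case E = False: the conjunct E IFF (W OR NOT E) becomes False IFF (W OR True) = False.
Both cases fail — unsatisfiable.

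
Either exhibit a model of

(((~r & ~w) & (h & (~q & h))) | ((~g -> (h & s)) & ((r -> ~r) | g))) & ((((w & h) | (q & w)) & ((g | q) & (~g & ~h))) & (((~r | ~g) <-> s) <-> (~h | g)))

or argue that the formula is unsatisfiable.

UNSATISFIABLE

Case h = True: the conjunct ~h is False.
Case h = False: the formula simplifies to (g & ((r -> ~r) | g)) & (((q & w) & ((g | q) & ~g)) & ((~r | ~g) <-> s)).
  g = True: the conjunct ~g is False.
  g = False: the conjunct g is False.
Both cases fail — unsatisfiable.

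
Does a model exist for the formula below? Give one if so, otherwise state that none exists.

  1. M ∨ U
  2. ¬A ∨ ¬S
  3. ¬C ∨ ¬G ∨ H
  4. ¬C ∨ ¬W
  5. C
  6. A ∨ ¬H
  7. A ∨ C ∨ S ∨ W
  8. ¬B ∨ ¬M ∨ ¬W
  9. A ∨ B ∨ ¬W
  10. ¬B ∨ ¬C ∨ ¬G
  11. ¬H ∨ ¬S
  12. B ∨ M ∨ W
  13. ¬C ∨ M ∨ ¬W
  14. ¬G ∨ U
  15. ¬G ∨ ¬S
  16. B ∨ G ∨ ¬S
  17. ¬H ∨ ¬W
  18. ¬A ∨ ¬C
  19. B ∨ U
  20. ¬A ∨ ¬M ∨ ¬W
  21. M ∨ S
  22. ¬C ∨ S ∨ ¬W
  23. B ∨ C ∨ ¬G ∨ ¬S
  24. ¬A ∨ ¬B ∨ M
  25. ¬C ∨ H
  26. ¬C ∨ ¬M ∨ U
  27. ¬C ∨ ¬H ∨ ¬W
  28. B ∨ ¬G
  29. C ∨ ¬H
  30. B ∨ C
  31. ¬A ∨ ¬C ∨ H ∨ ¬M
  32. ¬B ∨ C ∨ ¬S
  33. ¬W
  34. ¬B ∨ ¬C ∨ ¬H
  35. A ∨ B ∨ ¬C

Unsatisfiable

Case W = True:
  Clause (¬W) is falsified — contradiction.
Case W = False:
  (C) forces C = True.
  (¬A ∨ ¬C) forces A = False.
  (A ∨ ¬H) forces H = False.
  Clause (¬C ∨ H) is falsified — contradiction.
Both cases fail, so the formula is unsatisfiable.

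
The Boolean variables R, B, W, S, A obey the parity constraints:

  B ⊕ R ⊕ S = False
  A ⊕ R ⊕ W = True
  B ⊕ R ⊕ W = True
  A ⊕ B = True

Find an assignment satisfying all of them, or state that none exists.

Adding constraints 2, 3, 4 mod 2: every variable appears an even number of times on the left, so the left side is 0.
But the right sides sum to 1 (mod 2). 0 ≠ 1 — the system is inconsistent.

The formula is unsatisfiable.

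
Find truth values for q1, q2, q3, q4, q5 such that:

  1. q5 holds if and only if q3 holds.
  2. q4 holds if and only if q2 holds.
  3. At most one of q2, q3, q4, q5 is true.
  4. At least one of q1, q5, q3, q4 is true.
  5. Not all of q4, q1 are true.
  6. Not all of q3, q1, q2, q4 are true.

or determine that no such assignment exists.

q1 = True, q2 = False, q3 = False, q4 = False, q5 = False

  (1) q5=F, q3=F — same ✓
  (2) q4=F, q2=F — same ✓
  (3) {q2, q3, q4, q5}: 0 true — at most one ✓
  (4) {q1, q5, q3, q4}: 1 true — at least one ✓
  (5) {q4, q1}: 1/2 true — not all ✓
  (6) {q3, q1, q2, q4}: 1/4 true — not all ✓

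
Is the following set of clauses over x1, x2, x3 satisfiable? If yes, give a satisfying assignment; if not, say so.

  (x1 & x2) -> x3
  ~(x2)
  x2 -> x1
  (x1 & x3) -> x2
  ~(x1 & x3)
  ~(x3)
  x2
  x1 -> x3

Case x2 = True:
  Clause (~x2) is falsified — contradiction.
Case x2 = False:
  Clause (x2) is falsified — contradiction.
Both cases fail, so the formula is unsatisfiable.

The formula is unsatisfiable.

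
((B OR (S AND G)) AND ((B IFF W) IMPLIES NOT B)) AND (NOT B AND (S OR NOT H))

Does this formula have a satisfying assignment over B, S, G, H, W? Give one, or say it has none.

B = False; S = True; G = True; H = True; W = True

  (B OR (S AND G)) AND ((B IFF W) IMPLIES NOT B) = True
    B OR (S AND G) = True
      S AND G = True
    (B IFF W) IMPLIES NOT B = True
      B IFF W = False
      NOT B = True
  NOT B AND (S OR NOT H) = True
    NOT B = True
    S OR NOT H = True
      NOT H = False
Both conjuncts True, so the formula holds.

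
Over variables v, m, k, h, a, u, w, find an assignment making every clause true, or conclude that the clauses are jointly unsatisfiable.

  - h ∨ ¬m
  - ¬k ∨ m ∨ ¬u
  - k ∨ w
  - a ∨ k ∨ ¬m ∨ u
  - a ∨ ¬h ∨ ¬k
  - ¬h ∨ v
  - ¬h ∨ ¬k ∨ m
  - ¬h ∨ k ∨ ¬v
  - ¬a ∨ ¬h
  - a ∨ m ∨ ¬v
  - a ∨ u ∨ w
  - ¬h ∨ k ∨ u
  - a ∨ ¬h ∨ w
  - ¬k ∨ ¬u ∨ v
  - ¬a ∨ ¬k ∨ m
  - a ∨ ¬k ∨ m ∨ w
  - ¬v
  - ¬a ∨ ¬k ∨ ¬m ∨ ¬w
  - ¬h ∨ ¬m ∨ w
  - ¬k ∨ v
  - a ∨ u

v: False, m: False, k: False, h: False, a: True, u: False, w: True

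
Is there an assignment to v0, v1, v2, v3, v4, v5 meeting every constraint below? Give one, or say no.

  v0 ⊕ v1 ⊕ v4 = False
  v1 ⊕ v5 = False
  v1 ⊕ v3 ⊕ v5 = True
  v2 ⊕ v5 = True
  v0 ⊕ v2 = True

v0 = False, v1 = False, v2 = True, v3 = True, v4 = False, v5 = False

v0 ⊕ v1 ⊕ v4 = F ⊕ F ⊕ F = False ✓
v1 ⊕ v5 = F ⊕ F = False ✓
v1 ⊕ v3 ⊕ v5 = F ⊕ T ⊕ F = True ✓
v2 ⊕ v5 = T ⊕ F = True ✓
v0 ⊕ v2 = F ⊕ T = True ✓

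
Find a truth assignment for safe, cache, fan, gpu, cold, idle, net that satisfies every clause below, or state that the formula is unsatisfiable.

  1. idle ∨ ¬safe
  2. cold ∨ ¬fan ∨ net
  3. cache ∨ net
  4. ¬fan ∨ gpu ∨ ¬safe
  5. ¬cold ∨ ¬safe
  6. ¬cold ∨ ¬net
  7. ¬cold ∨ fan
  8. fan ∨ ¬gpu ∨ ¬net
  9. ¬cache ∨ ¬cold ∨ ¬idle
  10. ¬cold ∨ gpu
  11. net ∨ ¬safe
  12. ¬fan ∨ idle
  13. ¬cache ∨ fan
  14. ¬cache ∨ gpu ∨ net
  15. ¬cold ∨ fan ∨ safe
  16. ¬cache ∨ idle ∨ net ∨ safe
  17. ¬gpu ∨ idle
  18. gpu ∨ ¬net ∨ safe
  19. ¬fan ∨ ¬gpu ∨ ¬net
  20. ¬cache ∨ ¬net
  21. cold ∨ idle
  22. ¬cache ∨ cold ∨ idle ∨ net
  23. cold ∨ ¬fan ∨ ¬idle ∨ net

Set safe = True.
  then (idle ∨ ¬safe) forces idle = True.
  then (¬cold ∨ ¬safe) forces cold = False.
  then (net ∨ ¬safe) forces net = True.
  then (¬cache ∨ ¬net) forces cache = False.
Set fan = False.
  then (fan ∨ ¬gpu ∨ ¬net) forces gpu = False.
All clauses satisfied.

safe = True, cache = False, fan = False, gpu = False, cold = False, idle = True, net = True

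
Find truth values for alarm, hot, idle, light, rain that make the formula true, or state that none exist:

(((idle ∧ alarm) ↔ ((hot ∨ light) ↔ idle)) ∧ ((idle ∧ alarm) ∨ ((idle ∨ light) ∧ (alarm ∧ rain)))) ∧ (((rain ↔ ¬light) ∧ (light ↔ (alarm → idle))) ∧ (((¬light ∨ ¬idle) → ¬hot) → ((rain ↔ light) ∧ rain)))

No satisfying assignment exists.

Case alarm = True: the formula simplifies to ((idle ↔ ((hot ∨ light) ↔ idle)) ∧ (idle ∨ ((idle ∨ light) ∧ rain))) ∧ (((rain ↔ ¬light) ∧ (light ↔ idle)) ∧ (((¬light ∨ ¬idle) → ¬hot) → ((rain ↔ light) ∧ rain))).
  idle = True: simplifies to (hot ∨ light) ∧ (((rain ↔ ¬light) ∧ light) ∧ ((¬light → ¬hot) → ((rain ↔ light) ∧ rain))).
    light = True: simplifies to ¬rain ∧ (rain ∧ rain).
      rain = True: the conjunct ¬rain is False.
      rain = False: the conjunct rain is False.
    light = False: the conjunct light is False.
  idle = False: simplifies to ((hot ∨ light) ∧ (light ∧ rain)) ∧ (((rain ↔ ¬light) ∧ ¬light) ∧ (¬hot → ((rain ↔ light) ∧ rain))).
    light = True: the conjunct ¬light is False.
    light = False: the conjunct light is False.
Case alarm = False: the conjunct (idle ∧ alarm) ∨ ((idle ∨ light) ∧ (alarm ∧ rain)) becomes (idle ∧ False) ∨ ((idle ∨ light) ∧ False) = False.
Both cases fail — unsatisfiable.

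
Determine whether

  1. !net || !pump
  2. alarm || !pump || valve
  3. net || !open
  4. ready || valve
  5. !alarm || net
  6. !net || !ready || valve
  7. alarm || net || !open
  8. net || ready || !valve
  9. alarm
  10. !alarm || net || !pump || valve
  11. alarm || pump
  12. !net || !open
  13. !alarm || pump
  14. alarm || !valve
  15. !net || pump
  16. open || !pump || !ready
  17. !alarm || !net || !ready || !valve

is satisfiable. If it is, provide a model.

Case alarm = True:
  (!alarm || net) forces net = True.
  (!net || !pump) forces pump = False.
  Clause (!alarm || pump) is falsified — contradiction.
Case alarm = False:
  Clause (alarm) is falsified — contradiction.
Both cases fail, so the formula is unsatisfiable.

Unsatisfiable — no assignment works.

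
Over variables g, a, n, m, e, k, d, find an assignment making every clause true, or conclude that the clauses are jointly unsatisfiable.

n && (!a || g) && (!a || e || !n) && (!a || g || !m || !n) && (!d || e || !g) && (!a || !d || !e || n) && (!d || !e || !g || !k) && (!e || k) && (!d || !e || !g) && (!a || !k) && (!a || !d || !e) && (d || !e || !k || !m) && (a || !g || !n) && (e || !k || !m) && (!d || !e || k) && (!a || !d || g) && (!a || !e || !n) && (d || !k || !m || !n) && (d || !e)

g = False, a = False, n = True, m = True, e = False, k = False, d = True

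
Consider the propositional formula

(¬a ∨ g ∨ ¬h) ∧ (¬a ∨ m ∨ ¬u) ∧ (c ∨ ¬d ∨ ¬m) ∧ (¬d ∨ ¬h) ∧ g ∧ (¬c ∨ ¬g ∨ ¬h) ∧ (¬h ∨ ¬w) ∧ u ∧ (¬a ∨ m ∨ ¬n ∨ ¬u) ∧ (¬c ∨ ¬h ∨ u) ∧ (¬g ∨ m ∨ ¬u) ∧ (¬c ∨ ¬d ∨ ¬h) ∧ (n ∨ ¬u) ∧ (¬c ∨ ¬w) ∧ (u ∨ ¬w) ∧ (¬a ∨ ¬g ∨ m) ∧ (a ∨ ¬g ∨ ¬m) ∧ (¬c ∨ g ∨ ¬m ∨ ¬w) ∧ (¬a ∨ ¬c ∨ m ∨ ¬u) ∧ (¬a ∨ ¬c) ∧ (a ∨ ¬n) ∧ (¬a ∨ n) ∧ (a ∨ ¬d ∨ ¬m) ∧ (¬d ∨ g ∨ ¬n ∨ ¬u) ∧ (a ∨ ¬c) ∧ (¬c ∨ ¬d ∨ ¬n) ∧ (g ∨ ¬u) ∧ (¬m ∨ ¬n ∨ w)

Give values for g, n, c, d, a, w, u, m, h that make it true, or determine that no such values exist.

g: True; n: True; c: False; d: False; a: True; w: True; u: True; m: True; h: False

Unit clause (g) forces g = True.
Unit clause (u) forces u = True.
In (¬g ∨ m ∨ ¬u) only m is left, so m = True.
In (n ∨ ¬u) only n is left, so n = True.
In (a ∨ ¬g ∨ ¬m) only a is left, so a = True.
In (¬a ∨ ¬c) only ¬c is left, so c = False.
In (¬m ∨ ¬n ∨ w) only w is left, so w = True.
In (c ∨ ¬d ∨ ¬m) only ¬d is left, so d = False.
In (¬h ∨ ¬w) only ¬h is left, so h = False.
All clauses satisfied.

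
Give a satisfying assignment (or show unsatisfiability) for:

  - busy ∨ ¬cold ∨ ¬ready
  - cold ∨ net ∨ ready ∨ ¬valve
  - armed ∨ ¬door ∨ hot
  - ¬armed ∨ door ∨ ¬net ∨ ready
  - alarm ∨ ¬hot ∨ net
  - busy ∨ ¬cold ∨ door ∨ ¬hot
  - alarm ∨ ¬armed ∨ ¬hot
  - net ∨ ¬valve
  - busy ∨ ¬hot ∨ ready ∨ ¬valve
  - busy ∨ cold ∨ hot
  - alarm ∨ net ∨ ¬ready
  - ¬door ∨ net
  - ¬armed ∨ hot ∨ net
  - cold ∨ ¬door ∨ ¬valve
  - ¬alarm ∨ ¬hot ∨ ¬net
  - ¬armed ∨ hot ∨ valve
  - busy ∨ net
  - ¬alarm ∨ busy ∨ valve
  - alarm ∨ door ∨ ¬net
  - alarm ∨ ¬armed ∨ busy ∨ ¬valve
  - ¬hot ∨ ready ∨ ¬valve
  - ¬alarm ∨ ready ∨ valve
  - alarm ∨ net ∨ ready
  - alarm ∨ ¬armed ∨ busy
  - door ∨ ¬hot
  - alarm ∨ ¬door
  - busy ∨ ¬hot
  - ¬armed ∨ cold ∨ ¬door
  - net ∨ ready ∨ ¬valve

ready = False, alarm = True, hot = False, net = True, cold = True, valve = True, busy = False, armed = False, door = False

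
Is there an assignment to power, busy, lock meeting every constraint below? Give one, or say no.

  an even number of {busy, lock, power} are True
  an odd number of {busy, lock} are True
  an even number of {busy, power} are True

power = True; busy = True; lock = False

{busy, lock, power}: 2 true → even ✓
{busy, lock}: 1 true → odd ✓
{busy, power}: 2 true → even ✓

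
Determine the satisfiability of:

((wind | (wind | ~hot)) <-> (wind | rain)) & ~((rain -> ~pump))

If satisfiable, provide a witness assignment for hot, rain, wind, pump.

hot=T, rain=T, wind=T, pump=T

  (wind | (wind | ~hot)) <-> (wind | rain) = True
    wind | (wind | ~hot) = True
      wind | ~hot = True
        ~hot = False
    wind | rain = True
  ~((rain -> ~pump)) = True
    rain -> ~pump = False
      ~pump = False
Both conjuncts True, so the formula holds.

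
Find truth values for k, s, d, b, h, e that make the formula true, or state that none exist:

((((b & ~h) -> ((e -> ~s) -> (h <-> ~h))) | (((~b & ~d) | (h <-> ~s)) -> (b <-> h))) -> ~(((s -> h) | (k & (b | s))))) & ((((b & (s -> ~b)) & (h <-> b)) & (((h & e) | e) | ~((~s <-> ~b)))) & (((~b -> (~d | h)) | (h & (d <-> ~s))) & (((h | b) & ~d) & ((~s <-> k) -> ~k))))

No satisfying assignment exists.

Case b = True: the formula simplifies to (((~h -> ((e -> ~s) -> (h <-> ~h))) | ((h <-> ~s) -> h)) -> ~(((s -> h) | k))) & (((~s & h) & (((h & e) | e) | ~s)) & (~d & ((~s <-> k) -> ~k))).
  h = True: the conjunct ((~h -> ((e -> ~s) -> (h <-> ~h))) | ((h <-> ~s) -> h)) -> ~(((s -> h) | k)) becomes (True | True) -> ~True = False.
  h = False: the conjunct h is False.
Case b = False: the conjunct b is False.
Both cases fail — unsatisfiable.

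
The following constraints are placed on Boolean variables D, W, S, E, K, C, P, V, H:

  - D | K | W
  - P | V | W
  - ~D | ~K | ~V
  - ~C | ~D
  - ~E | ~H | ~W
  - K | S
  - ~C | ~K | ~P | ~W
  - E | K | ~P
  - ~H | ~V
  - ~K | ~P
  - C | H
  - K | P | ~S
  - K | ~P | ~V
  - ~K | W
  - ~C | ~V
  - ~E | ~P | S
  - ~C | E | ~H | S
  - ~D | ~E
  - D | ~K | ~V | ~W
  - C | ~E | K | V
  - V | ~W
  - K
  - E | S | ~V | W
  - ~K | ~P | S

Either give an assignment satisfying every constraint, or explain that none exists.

Case W = True:
  (V | ~W) forces V = True.
  (~H | ~V) forces H = False.
  (C | H) forces C = True.
  Clause (~C | ~V) is falsified — contradiction.
Case W = False:
  (~K | W) forces K = False.
  Clause (K) is falsified — contradiction.
Both cases fail, so the formula is unsatisfiable.

No satisfying assignment exists.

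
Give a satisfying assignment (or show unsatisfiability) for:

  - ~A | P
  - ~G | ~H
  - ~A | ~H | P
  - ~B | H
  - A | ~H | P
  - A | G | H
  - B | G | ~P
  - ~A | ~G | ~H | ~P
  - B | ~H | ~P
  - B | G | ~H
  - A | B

B = True, G = False, A = True, H = True, P = True

Set B = True.
  then (~B | H) forces H = True.
  then (~G | ~H) forces G = False.
Set A = True.
  then (~A | P) forces P = True.
All clauses satisfied.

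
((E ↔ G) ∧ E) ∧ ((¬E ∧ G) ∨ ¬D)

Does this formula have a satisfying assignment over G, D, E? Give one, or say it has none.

G = True; D = False; E = True

  (E ↔ G) ∧ E = True
    E ↔ G = True
  (¬E ∧ G) ∨ ¬D = True
    ¬E ∧ G = False
      ¬E = False
    ¬D = True
Both conjuncts True, so the formula holds.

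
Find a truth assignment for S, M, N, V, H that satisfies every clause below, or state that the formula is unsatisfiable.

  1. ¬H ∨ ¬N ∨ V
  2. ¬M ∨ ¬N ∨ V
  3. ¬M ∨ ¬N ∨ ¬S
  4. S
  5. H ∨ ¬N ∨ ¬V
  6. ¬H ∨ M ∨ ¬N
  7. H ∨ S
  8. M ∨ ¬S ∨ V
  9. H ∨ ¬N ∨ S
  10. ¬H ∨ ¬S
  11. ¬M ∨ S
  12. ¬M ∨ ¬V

Unit clause (S) forces S = True.
In (¬H ∨ ¬S) only ¬H is left, so H = False.
Set M = False.
  then (M ∨ ¬S ∨ V) forces V = True.
  then (H ∨ ¬N ∨ ¬V) forces N = False.
All clauses satisfied.

S: True, M: False, N: False, V: True, H: False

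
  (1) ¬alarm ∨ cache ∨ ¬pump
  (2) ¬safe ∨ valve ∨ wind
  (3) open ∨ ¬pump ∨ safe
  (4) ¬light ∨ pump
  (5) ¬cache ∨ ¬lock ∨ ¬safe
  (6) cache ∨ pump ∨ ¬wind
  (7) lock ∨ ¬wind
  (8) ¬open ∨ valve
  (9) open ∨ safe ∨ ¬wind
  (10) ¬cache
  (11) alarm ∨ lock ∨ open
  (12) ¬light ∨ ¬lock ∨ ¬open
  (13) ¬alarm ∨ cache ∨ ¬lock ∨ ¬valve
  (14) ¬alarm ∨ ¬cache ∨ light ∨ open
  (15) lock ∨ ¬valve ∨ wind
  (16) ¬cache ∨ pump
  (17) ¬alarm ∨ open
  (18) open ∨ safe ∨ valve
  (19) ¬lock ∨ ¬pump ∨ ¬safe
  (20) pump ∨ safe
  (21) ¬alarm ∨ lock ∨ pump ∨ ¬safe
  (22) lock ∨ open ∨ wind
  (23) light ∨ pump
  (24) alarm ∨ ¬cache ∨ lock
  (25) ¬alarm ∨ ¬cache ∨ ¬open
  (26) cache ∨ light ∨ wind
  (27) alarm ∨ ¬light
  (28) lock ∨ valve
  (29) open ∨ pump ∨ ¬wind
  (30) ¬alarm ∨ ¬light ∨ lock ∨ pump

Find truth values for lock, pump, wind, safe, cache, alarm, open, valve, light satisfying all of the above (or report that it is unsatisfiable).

lock=T, pump=T, wind=T, safe=F, cache=F, alarm=F, open=T, valve=T, light=F

Unit clause (¬cache) forces cache = False.
Try lock = False:
  (lock ∨ ¬wind) forces wind = False.
  (lock ∨ ¬valve ∨ wind) forces valve = False.
  clause (lock ∨ valve) is falsified — backtrack.
So lock = True.
Set pump = True.
  then (¬alarm ∨ cache ∨ ¬pump) forces alarm = False.
  then (¬lock ∨ ¬pump ∨ ¬safe) forces safe = False.
  then (alarm ∨ ¬light) forces light = False.
  then (open ∨ ¬pump ∨ safe) forces open = True.
  then (¬open ∨ valve) forces valve = True.
  then (cache ∨ light ∨ wind) forces wind = True.
All clauses satisfied.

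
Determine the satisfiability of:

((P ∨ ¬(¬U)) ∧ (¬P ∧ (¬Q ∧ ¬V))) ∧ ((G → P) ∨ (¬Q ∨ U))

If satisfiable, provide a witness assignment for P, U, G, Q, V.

P = False; U = True; G = False; Q = False; V = False

  (P ∨ ¬(¬U)) ∧ (¬P ∧ (¬Q ∧ ¬V)) = True
    P ∨ ¬(¬U) = True
      ¬(¬U) = True
        ¬U = False
    ¬P ∧ (¬Q ∧ ¬V) = True
      ¬P = True
      ¬Q ∧ ¬V = True
        ¬Q = True
        ¬V = True
  (G → P) ∨ (¬Q ∨ U) = True
    G → P = True
    ¬Q ∨ U = True
      ¬Q = True
Both conjuncts True, so the formula holds.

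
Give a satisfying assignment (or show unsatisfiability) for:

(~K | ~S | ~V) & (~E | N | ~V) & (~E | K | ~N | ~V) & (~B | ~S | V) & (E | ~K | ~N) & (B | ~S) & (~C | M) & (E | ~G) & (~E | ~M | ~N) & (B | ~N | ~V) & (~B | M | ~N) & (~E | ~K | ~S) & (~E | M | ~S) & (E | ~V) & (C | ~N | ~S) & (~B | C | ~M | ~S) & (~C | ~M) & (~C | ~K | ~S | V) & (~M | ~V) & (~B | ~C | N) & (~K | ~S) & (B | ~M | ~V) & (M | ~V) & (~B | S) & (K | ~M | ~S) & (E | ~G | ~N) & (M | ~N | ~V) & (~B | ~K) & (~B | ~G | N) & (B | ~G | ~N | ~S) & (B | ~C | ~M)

Set M = True.
  then (~C | ~M) forces C = False.
  then (~M | ~V) forces V = False.
Set G = True.
  then (E | ~G) forces E = True.
  then (~E | ~M | ~N) forces N = False.
  then (~B | ~G | N) forces B = False.
  then (B | ~S) forces S = False.
Set K = True.
All clauses satisfied.

M = True, V = False, G = True, B = False, N = False, C = False, K = True, S = False, E = True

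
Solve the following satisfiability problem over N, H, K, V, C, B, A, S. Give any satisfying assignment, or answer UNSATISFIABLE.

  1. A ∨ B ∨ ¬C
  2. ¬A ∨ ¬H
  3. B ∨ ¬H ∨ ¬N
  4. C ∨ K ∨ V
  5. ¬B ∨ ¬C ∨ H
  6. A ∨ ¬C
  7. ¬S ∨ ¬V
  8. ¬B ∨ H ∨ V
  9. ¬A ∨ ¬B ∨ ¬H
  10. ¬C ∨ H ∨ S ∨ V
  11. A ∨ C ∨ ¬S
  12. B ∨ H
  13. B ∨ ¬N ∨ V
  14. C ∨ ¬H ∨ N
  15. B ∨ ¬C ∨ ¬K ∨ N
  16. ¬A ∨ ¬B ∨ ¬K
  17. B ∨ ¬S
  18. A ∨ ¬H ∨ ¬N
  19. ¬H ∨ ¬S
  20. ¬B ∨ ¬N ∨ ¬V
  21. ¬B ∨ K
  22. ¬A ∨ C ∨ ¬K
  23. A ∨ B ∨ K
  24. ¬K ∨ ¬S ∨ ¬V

N = False; H = False; K = True; V = True; C = False; B = True; A = False; S = False

Set N = False.
Try H = True:
  (¬A ∨ ¬H) forces A = False.
  (A ∨ ¬C) forces C = False.
  clause (C ∨ ¬H ∨ N) is falsified — backtrack.
So H = False.
  then (B ∨ H) forces B = True.
  then (¬B ∨ K) forces K = True.
  then (¬B ∨ ¬C ∨ H) forces C = False.
  then (¬B ∨ H ∨ V) forces V = True.
  then (¬A ∨ ¬B ∨ ¬K) forces A = False.
  then (¬K ∨ ¬S ∨ ¬V) forces S = False.
All clauses satisfied.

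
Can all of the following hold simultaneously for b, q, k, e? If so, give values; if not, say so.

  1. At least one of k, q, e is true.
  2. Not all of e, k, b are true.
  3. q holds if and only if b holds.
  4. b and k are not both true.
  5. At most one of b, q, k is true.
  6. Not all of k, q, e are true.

b=F; q=F; k=F; e=T

  (1) {k, q, e}: 1 true — at least one ✓
  (2) {e, k, b}: 1/3 true — not all ✓
  (3) q=F, b=F — same ✓
  (4) b=F, k=F — not both ✓
  (5) {b, q, k}: 0 true — at most one ✓
  (6) {k, q, e}: 1/3 true — not all ✓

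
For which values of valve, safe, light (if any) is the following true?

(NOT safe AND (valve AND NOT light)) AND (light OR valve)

valve: True, safe: False, light: False

  NOT safe AND (valve AND NOT light) = True
    NOT safe = True
    valve AND NOT light = True
      NOT light = True
  light OR valve = True
Both conjuncts True, so the formula holds.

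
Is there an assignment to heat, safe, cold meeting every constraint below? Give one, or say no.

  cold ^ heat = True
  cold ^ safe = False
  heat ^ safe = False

The formula is unsatisfiable.

Adding constraints 1, 2, 3 mod 2: every variable appears an even number of times on the left, so the left side is 0.
But the right sides sum to 1 (mod 2). 0 ≠ 1 — the system is inconsistent.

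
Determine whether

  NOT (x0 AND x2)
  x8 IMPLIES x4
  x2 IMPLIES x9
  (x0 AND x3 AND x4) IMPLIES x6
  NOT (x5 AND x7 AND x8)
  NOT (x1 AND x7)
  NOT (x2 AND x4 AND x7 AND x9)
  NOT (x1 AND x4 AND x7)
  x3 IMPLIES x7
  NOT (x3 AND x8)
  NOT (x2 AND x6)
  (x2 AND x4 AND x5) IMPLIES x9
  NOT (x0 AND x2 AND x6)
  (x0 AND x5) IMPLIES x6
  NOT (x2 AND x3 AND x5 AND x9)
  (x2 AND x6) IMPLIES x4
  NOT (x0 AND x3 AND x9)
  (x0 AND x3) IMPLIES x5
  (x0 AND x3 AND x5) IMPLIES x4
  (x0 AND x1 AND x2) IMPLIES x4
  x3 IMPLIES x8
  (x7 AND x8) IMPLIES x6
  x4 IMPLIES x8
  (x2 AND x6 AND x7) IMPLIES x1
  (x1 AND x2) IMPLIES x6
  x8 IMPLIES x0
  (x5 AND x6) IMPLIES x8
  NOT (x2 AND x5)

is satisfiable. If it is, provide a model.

Set x0 = True.
  then (NOT x0 OR NOT x2) forces x2 = False.
Set x1 = True.
  then (NOT x1 OR NOT x7) forces x7 = False.
  then (NOT x3 OR x7) forces x3 = False.
Set x4 = True.
  then (NOT x4 OR x8) forces x8 = True.
Set x5 = True.
  then (NOT x0 OR NOT x5 OR x6) forces x6 = True.
Set x9 = False.
All clauses satisfied.

x0=T, x1=T, x2=F, x3=F, x4=T, x5=T, x6=T, x7=F, x8=T, x9=F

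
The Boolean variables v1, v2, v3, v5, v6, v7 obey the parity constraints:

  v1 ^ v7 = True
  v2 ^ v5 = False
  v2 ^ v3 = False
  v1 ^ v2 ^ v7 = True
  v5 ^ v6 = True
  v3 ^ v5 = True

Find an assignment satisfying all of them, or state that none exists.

The formula is unsatisfiable.

Adding constraints 2, 3, 6 mod 2: every variable appears an even number of times on the left, so the left side is 0.
But the right sides sum to 1 (mod 2). 0 ≠ 1 — the system is inconsistent.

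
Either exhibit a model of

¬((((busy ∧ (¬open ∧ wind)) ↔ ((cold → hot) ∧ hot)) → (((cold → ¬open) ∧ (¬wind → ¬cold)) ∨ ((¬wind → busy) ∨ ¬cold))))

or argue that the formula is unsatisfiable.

hot = False, open = False, busy = False, cold = True, wind = False

  ¬((((busy ∧ (¬open ∧ wind)) ↔ ((cold → hot) ∧ hot)) → (((cold → ¬open) ∧ (¬wind → ¬cold)) ∨ ((¬wind → busy) ∨ ¬cold)))) = True
    ((busy ∧ (¬open ∧ wind)) ↔ ((cold → hot) ∧ hot)) → (((cold → ¬open) ∧ (¬wind → ¬cold)) ∨ ((¬wind → busy) ∨ ¬cold)) = False
      (busy ∧ (¬open ∧ wind)) ↔ ((cold → hot) ∧ hot) = True
        busy ∧ (¬open ∧ wind) = False
          ¬open ∧ wind = False
            ¬open = True
        (cold → hot) ∧ hot = False
          cold → hot = False
      ((cold → ¬open) ∧ (¬wind → ¬cold)) ∨ ((¬wind → busy) ∨ ¬cold) = False
        (cold → ¬open) ∧ (¬wind → ¬cold) = False
          cold → ¬open = True
            ¬open = True
          ¬wind → ¬cold = False
            ¬wind = True
            ¬cold = False
        (¬wind → busy) ∨ ¬cold = False
          ¬wind → busy = False
            ¬wind = True
          ¬cold = False
The formula evaluates to True.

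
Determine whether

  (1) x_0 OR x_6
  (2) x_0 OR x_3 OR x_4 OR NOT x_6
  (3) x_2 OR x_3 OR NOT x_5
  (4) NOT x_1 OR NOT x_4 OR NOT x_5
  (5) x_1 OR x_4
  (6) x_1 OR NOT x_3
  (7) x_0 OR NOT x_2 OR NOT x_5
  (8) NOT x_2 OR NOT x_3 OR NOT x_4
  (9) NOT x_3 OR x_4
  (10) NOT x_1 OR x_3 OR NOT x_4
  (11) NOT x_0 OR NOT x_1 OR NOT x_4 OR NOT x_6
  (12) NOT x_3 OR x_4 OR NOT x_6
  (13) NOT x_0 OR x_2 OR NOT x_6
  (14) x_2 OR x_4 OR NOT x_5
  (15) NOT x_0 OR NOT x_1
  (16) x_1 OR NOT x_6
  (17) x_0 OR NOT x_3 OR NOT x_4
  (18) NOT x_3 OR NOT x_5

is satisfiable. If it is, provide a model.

x_0: True; x_1: False; x_2: True; x_3: False; x_4: True; x_5: True; x_6: False

Set x_0 = True.
  then (NOT x_0 OR NOT x_1) forces x_1 = False.
  then (x_1 OR NOT x_6) forces x_6 = False.
  then (x_1 OR x_4) forces x_4 = True.
  then (x_1 OR NOT x_3) forces x_3 = False.
Set x_2 = True.
Set x_5 = True.
All clauses satisfied.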